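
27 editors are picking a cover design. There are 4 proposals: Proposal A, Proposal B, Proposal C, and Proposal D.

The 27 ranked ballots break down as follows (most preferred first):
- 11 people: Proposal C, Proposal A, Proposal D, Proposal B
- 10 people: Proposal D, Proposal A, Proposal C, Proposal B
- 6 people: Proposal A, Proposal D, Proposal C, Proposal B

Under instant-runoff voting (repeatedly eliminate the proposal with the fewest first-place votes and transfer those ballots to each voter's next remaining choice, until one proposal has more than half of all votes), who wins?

Proposal D

Round 1: Proposal A 6, Proposal B 0, Proposal C 11, Proposal D 10. Proposal B eliminated.
Round 2: Proposal A 6, Proposal C 11, Proposal D 10. Proposal A eliminated.
Round 3: Proposal C 11, Proposal D 16. Proposal D has a majority (≥14).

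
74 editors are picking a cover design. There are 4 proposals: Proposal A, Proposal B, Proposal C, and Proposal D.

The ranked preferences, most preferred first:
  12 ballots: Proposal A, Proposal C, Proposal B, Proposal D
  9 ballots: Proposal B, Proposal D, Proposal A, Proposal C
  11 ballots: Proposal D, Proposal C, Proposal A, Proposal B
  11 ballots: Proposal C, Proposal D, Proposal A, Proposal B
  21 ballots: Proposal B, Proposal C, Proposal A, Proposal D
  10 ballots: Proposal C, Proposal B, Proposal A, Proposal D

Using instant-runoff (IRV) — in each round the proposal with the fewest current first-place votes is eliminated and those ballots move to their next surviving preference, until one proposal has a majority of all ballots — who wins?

Round 1: Proposal A 12, Proposal B 30, Proposal C 21, Proposal D 11. Proposal D eliminated.
Round 2: Proposal A 12, Proposal B 30, Proposal C 32. Proposal A eliminated.
Round 3: Proposal B 30, Proposal C 44. Proposal C has a majority (≥38).

Proposal C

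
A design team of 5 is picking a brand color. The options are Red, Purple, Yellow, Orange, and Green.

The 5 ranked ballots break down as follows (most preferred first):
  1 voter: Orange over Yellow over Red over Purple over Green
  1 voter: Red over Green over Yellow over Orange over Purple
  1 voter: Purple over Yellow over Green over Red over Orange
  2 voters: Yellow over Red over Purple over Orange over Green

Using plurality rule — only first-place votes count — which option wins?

Yellow

First-place votes: Red 1, Purple 1, Yellow 2, Orange 1, Green 0.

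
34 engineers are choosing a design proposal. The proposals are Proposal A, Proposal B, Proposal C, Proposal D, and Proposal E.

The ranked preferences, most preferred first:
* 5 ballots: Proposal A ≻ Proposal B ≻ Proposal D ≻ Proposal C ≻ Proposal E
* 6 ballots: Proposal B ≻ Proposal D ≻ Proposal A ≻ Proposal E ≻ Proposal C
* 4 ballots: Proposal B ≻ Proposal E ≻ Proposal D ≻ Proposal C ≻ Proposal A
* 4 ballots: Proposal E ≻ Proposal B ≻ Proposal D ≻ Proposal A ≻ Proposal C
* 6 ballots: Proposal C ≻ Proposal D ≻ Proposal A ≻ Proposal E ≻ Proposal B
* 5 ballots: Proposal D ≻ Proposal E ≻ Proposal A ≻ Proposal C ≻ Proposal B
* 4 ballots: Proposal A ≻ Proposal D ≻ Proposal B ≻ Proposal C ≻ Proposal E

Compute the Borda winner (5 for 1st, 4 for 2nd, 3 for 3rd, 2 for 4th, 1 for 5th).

Proposal D

Proposal A: 5×5 + 6×3 + 4×1 + 4×2 + 6×3 + 5×3 + 4×5 = 108
Proposal B: 5×4 + 6×5 + 4×5 + 4×4 + 6×1 + 5×1 + 4×3 = 109
Proposal C: 5×2 + 6×1 + 4×2 + 4×1 + 6×5 + 5×2 + 4×2 = 76
Proposal D: 5×3 + 6×4 + 4×3 + 4×3 + 6×4 + 5×5 + 4×4 = 128
Proposal E: 5×1 + 6×2 + 4×4 + 4×5 + 6×2 + 5×4 + 4×1 = 89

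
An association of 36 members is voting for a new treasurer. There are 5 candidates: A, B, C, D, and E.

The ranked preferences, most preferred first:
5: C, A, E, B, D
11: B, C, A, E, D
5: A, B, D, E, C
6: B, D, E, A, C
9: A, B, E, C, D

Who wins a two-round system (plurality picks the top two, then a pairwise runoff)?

Round 1 first-place votes: A 14, B 17, C 5, D 0, E 0. B and A advance.
Runoff: B is ranked above A on 17 ballots, A above B on 19.

A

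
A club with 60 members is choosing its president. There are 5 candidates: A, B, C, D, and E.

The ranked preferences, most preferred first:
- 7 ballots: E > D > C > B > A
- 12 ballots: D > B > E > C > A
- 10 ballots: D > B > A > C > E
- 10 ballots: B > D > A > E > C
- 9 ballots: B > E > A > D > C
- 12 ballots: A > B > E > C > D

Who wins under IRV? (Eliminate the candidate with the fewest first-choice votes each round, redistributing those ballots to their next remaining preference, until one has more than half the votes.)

Round 1: A 12, B 19, C 0, D 22, E 7. C eliminated.
Round 2: A 12, B 19, D 22, E 7. E eliminated.
Round 3: A 12, B 19, D 29. A eliminated.
Round 4: B 31, D 29. B has a majority (≥31).

B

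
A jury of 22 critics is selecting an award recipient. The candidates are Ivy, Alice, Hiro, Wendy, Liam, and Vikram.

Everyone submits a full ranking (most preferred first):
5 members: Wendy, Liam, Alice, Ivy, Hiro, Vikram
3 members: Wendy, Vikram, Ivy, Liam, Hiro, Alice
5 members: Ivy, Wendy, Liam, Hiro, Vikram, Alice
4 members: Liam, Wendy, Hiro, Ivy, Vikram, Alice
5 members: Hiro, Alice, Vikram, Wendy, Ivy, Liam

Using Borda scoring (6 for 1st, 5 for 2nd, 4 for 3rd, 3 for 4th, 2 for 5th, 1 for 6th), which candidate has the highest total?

Ivy: 5×3 + 3×4 + 5×6 + 4×3 + 5×2 = 79
Alice: 5×4 + 3×1 + 5×1 + 4×1 + 5×5 = 57
Hiro: 5×2 + 3×2 + 5×3 + 4×4 + 5×6 = 77
Wendy: 5×6 + 3×6 + 5×5 + 4×5 + 5×3 = 108
Liam: 5×5 + 3×3 + 5×4 + 4×6 + 5×1 = 83
Vikram: 5×1 + 3×5 + 5×2 + 4×2 + 5×4 = 58

Wendy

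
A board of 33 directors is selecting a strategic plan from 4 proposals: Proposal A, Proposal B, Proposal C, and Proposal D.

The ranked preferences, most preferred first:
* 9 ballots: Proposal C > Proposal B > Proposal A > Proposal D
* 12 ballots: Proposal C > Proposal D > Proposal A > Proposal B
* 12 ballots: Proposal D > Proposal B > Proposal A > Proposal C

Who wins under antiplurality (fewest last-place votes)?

Proposal A

Last-place votes: Proposal A 0, Proposal B 12, Proposal C 12, Proposal D 9.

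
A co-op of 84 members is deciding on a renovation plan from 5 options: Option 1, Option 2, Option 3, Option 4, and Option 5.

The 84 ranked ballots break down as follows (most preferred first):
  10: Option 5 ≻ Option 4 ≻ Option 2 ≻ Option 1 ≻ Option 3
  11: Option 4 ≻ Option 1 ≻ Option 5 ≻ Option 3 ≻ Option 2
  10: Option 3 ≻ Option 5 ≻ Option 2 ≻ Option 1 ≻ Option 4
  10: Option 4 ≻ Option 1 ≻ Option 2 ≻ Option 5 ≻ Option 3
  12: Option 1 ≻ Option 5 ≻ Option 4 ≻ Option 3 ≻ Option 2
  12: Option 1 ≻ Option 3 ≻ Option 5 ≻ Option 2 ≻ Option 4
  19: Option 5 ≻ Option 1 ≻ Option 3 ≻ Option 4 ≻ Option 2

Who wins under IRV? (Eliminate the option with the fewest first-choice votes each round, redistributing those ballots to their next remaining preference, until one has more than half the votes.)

Round 1: Option 1 24, Option 2 0, Option 3 10, Option 4 21, Option 5 29. Option 2 eliminated.
Round 2: Option 1 24, Option 3 10, Option 4 21, Option 5 29. Option 3 eliminated.
Round 3: Option 1 24, Option 4 21, Option 5 39. Option 4 eliminated.
Round 4: Option 1 45, Option 5 39. Option 1 has a majority (≥43).

Option 1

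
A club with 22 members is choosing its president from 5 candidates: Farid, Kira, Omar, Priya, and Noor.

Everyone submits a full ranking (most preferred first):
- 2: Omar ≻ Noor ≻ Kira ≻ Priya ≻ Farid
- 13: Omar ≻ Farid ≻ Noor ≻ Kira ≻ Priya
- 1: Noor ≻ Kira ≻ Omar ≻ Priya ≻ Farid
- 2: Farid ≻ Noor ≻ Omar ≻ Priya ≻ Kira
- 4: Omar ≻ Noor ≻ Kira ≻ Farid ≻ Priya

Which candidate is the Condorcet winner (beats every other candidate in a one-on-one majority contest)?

Omar vs Farid: 20–2
Omar vs Kira: 21–1
Omar vs Priya: 22–0
Omar vs Noor: 19–3
Omar beats every other candidate.

Omar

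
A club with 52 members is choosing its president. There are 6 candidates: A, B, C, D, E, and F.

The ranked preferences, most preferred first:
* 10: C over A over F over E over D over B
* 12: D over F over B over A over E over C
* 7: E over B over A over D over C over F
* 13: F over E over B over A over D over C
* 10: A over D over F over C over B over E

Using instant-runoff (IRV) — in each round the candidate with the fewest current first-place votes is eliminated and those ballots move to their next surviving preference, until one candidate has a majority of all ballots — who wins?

Round 1: A 10, B 0, C 10, D 12, E 7, F 13. B eliminated.
Round 2: A 10, C 10, D 12, E 7, F 13. E eliminated.
Round 3: A 17, C 10, D 12, F 13. C eliminated.
Round 4: A 27, D 12, F 13. A has a majority (≥27).

A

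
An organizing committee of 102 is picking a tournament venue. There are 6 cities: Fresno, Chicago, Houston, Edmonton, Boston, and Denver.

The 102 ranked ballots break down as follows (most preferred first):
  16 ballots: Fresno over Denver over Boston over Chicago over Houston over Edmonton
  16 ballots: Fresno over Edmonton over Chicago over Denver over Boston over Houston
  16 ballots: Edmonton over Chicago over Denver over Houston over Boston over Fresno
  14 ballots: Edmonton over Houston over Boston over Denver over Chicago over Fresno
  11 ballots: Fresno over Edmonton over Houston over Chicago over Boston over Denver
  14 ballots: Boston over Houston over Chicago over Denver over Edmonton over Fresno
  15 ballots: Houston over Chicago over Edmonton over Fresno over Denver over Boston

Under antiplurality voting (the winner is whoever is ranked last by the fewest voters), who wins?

Last-place votes: Fresno 44, Chicago 0, Houston 16, Edmonton 16, Boston 15, Denver 11.

Chicago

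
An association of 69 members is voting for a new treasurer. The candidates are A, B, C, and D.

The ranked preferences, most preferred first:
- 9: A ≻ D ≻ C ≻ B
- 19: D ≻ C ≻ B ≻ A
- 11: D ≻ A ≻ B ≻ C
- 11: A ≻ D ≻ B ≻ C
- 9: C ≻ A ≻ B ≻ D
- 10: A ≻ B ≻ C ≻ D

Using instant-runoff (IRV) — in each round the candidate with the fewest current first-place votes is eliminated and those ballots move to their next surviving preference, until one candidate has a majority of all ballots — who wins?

A

Round 1: A 30, B 0, C 9, D 30. B eliminated.
Round 2: A 30, C 9, D 30. C eliminated.
Round 3: A 39, D 30. A has a majority (≥35).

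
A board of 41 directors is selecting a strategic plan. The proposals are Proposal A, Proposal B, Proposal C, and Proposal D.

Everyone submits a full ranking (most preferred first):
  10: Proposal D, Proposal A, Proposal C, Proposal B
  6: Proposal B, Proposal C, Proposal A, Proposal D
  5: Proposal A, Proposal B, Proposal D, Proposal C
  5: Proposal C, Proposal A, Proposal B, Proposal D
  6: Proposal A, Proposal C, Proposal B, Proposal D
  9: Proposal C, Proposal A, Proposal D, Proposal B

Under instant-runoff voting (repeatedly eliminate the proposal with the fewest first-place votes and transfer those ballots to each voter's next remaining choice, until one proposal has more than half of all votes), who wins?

Round 1: Proposal A 11, Proposal B 6, Proposal C 14, Proposal D 10. Proposal B eliminated.
Round 2: Proposal A 11, Proposal C 20, Proposal D 10. Proposal D eliminated.
Round 3: Proposal A 21, Proposal C 20. Proposal A has a majority (≥21).

Proposal A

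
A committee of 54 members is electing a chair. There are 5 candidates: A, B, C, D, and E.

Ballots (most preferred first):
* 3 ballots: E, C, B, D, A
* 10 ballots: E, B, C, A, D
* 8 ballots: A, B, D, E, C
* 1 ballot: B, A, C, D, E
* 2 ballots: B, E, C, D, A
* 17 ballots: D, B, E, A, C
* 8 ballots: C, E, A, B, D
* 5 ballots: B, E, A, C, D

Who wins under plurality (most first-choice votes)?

D

First-place votes: A 8, B 8, C 8, D 17, E 13.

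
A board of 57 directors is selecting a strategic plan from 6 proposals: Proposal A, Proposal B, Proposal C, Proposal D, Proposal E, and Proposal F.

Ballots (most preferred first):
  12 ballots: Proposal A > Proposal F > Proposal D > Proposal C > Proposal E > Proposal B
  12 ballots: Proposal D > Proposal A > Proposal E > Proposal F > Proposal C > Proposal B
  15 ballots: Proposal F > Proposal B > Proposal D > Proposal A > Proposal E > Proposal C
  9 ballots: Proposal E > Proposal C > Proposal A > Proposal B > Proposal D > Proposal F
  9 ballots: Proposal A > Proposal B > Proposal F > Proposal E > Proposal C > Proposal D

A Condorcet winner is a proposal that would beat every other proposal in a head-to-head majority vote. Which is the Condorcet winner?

Proposal A

Proposal A vs Proposal B: 42–15
Proposal A vs Proposal C: 48–9
Proposal A vs Proposal D: 30–27
Proposal A vs Proposal E: 48–9
Proposal A vs Proposal F: 42–15
Proposal A beats every other proposal.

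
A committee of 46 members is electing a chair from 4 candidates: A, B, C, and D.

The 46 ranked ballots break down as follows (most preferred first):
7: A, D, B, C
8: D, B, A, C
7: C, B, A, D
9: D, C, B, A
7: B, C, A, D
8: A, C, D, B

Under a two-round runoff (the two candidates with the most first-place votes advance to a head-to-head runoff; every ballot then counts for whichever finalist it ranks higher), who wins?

Round 1 first-place votes: A 15, B 7, C 7, D 17. D and A advance.
Runoff: D is ranked above A on 17 ballots, A above D on 29.

A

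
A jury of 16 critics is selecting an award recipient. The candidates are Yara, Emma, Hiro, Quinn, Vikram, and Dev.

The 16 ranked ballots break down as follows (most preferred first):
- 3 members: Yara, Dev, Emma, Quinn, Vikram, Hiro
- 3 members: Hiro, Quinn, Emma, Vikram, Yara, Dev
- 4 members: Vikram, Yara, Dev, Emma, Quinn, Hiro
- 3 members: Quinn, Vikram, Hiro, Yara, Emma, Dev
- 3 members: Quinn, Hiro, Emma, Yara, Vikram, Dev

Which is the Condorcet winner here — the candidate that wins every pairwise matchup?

Quinn

Quinn vs Yara: 9–7
Quinn vs Emma: 9–7
Quinn vs Hiro: 13–3
Quinn vs Vikram: 12–4
Quinn vs Dev: 9–7
Quinn beats every other candidate.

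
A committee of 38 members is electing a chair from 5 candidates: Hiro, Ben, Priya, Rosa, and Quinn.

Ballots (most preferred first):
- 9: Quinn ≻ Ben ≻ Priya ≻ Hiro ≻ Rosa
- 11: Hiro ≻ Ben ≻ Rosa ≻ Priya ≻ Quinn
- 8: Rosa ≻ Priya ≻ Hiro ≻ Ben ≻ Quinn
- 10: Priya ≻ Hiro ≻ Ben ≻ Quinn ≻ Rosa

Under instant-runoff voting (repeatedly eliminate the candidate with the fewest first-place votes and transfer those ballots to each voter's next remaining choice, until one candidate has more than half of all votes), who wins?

Round 1: Hiro 11, Ben 0, Priya 10, Rosa 8, Quinn 9. Ben eliminated.
Round 2: Hiro 11, Priya 10, Rosa 8, Quinn 9. Rosa eliminated.
Round 3: Hiro 11, Priya 18, Quinn 9. Quinn eliminated.
Round 4: Hiro 11, Priya 27. Priya has a majority (≥20).

Priya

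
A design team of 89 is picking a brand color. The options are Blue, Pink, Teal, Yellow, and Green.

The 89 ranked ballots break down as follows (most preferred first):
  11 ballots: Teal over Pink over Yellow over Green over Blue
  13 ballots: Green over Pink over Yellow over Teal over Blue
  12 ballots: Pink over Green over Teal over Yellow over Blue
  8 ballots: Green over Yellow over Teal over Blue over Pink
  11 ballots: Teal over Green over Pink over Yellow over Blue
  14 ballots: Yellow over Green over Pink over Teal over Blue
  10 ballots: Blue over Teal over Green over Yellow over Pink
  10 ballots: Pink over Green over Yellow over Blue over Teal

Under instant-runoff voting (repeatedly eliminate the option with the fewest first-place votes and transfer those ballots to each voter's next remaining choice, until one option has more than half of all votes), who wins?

Green

Round 1: Blue 10, Pink 22, Teal 22, Yellow 14, Green 21. Blue eliminated.
Round 2: Pink 22, Teal 32, Yellow 14, Green 21. Yellow eliminated.
Round 3: Pink 22, Teal 32, Green 35. Pink eliminated.
Round 4: Teal 32, Green 57. Green has a majority (≥45).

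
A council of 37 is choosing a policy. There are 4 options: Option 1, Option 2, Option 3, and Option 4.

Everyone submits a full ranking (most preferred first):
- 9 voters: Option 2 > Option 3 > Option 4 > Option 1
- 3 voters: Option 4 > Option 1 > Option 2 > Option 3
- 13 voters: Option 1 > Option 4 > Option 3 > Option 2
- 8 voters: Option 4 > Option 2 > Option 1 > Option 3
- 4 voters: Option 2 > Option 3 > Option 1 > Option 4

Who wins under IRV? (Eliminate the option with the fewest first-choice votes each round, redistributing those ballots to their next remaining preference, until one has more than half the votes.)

Option 2

Round 1: Option 1 13, Option 2 13, Option 3 0, Option 4 11. Option 3 eliminated.
Round 2: Option 1 13, Option 2 13, Option 4 11. Option 4 eliminated.
Round 3: Option 1 16, Option 2 21. Option 2 has a majority (≥19).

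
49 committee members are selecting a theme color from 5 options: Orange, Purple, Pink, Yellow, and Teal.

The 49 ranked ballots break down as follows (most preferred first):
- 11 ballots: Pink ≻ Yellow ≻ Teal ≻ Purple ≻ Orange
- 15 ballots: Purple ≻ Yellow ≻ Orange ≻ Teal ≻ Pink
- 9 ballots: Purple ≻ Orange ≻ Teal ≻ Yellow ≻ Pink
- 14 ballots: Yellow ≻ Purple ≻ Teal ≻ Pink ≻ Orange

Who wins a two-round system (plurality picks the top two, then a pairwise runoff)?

Round 1 first-place votes: Orange 0, Purple 24, Pink 11, Yellow 14, Teal 0. Purple and Yellow advance.
Runoff: Purple is ranked above Yellow on 24 ballots, Yellow above Purple on 25.

Yellow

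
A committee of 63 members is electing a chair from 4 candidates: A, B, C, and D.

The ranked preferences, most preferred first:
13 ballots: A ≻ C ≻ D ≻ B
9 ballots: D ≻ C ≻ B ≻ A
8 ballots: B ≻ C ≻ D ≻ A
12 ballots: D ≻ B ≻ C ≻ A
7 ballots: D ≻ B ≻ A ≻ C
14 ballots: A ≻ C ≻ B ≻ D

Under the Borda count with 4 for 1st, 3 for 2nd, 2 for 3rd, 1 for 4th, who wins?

A: 13×4 + 9×1 + 8×1 + 12×1 + 7×2 + 14×4 = 151
B: 13×1 + 9×2 + 8×4 + 12×3 + 7×3 + 14×2 = 148
C: 13×3 + 9×3 + 8×3 + 12×2 + 7×1 + 14×3 = 163
D: 13×2 + 9×4 + 8×2 + 12×4 + 7×4 + 14×1 = 168

D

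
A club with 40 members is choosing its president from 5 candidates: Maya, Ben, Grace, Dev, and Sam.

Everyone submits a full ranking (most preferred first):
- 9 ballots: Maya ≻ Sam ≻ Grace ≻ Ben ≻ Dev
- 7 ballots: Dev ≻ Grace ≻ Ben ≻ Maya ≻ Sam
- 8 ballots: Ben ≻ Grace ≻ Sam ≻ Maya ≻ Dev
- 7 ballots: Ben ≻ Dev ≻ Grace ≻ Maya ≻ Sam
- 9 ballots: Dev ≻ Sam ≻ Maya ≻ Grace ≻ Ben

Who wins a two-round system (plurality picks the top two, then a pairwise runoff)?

Round 1 first-place votes: Maya 9, Ben 15, Grace 0, Dev 16, Sam 0. Dev and Ben advance.
Runoff: Dev is ranked above Ben on 16 ballots, Ben above Dev on 24.

Ben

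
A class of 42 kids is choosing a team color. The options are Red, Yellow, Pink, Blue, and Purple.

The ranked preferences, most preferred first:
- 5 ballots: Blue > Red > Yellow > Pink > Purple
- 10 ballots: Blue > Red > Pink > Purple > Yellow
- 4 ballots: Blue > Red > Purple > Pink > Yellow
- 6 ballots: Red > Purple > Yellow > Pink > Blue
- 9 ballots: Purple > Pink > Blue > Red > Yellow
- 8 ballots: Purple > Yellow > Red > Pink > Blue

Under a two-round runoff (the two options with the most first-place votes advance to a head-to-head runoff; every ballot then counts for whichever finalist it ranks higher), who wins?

Round 1 first-place votes: Red 6, Yellow 0, Pink 0, Blue 19, Purple 17. Blue and Purple advance.
Runoff: Blue is ranked above Purple on 19 ballots, Purple above Blue on 23.

Purple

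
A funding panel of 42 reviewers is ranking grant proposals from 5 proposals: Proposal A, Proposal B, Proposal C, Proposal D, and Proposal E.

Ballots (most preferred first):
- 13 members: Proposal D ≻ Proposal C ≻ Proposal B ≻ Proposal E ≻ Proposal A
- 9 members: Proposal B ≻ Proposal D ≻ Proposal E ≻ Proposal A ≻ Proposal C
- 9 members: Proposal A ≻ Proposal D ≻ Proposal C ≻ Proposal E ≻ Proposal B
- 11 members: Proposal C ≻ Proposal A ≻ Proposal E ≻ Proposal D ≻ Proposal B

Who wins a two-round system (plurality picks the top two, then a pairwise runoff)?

Proposal D

Round 1 first-place votes: Proposal A 9, Proposal B 9, Proposal C 11, Proposal D 13, Proposal E 0. Proposal D and Proposal C advance.
Runoff: Proposal D is ranked above Proposal C on 31 ballots, Proposal C above Proposal D on 11.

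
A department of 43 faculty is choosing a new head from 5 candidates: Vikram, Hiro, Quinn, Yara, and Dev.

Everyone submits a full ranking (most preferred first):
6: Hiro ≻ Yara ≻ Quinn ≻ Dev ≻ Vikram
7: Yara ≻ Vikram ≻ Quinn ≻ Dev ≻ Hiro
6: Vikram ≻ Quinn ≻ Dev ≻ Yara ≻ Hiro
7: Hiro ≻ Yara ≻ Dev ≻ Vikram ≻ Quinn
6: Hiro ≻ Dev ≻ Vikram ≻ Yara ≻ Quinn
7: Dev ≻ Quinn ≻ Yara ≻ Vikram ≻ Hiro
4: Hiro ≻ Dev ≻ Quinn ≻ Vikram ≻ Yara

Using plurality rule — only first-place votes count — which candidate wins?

First-place votes: Vikram 6, Hiro 23, Quinn 0, Yara 7, Dev 7.

Hiro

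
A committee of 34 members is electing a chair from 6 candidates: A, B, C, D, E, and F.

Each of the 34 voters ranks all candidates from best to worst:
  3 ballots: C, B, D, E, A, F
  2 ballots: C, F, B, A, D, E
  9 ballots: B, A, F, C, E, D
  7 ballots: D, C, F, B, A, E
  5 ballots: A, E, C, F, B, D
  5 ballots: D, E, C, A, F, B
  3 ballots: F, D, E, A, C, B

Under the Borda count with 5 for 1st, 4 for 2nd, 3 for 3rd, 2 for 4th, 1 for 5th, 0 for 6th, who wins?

A: 3×1 + 2×2 + 9×4 + 7×1 + 5×5 + 5×2 + 3×2 = 91
B: 3×4 + 2×3 + 9×5 + 7×2 + 5×1 + 5×0 + 3×0 = 82
C: 3×5 + 2×5 + 9×2 + 7×4 + 5×3 + 5×3 + 3×1 = 104
D: 3×3 + 2×1 + 9×0 + 7×5 + 5×0 + 5×5 + 3×4 = 83
E: 3×2 + 2×0 + 9×1 + 7×0 + 5×4 + 5×4 + 3×3 = 64
F: 3×0 + 2×4 + 9×3 + 7×3 + 5×2 + 5×1 + 3×5 = 86

C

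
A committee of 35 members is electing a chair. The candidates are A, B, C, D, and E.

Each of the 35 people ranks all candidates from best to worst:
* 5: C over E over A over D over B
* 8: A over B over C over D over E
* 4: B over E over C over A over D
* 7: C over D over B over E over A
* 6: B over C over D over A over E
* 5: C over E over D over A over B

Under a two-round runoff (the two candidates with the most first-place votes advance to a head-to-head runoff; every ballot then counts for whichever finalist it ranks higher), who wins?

B

Round 1 first-place votes: A 8, B 10, C 17, D 0, E 0. C and B advance.
Runoff: C is ranked above B on 17 ballots, B above C on 18.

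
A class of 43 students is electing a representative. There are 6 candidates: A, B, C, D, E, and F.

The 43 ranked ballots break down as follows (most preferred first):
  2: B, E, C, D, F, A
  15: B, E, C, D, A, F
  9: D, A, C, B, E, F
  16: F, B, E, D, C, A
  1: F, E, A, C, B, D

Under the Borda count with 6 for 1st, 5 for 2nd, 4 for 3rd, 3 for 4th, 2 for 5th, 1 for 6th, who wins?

A: 2×1 + 15×2 + 9×5 + 16×1 + 1×4 = 97
B: 2×6 + 15×6 + 9×3 + 16×5 + 1×2 = 211
C: 2×4 + 15×4 + 9×4 + 16×2 + 1×3 = 139
D: 2×3 + 15×3 + 9×6 + 16×3 + 1×1 = 154
E: 2×5 + 15×5 + 9×2 + 16×4 + 1×5 = 172
F: 2×2 + 15×1 + 9×1 + 16×6 + 1×6 = 130

B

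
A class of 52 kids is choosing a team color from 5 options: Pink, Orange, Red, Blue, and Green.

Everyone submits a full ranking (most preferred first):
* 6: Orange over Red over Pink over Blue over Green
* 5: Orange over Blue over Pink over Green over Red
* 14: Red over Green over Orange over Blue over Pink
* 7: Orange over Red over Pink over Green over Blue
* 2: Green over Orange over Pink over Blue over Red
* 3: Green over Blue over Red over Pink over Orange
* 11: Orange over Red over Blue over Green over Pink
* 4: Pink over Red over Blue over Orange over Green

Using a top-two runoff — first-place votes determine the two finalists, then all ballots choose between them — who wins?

Orange

Round 1 first-place votes: Pink 4, Orange 29, Red 14, Blue 0, Green 5. Orange and Red advance.
Runoff: Orange is ranked above Red on 31 ballots, Red above Orange on 21.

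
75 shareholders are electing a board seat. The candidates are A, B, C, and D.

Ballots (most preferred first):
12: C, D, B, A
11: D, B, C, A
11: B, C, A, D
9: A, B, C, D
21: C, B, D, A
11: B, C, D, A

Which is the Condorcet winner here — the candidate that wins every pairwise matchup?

B vs A: 66–9
B vs C: 42–33
B vs D: 52–23
B beats every other candidate.

B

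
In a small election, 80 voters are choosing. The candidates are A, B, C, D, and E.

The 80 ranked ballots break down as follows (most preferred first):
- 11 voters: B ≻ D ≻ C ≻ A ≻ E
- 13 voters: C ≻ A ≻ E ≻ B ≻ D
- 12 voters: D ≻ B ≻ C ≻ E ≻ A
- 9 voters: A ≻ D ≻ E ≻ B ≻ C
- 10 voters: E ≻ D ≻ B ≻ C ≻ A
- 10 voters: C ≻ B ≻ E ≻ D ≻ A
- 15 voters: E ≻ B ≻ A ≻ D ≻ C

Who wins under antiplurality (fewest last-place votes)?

Last-place votes: A 32, B 0, C 24, D 13, E 11.

B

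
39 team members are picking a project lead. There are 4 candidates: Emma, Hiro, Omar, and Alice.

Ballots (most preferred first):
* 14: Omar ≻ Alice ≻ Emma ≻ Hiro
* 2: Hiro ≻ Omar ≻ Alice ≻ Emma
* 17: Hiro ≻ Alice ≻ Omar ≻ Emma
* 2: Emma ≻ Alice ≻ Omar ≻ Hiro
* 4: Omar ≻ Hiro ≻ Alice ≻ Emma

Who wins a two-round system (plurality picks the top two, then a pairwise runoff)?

Round 1 first-place votes: Emma 2, Hiro 19, Omar 18, Alice 0. Hiro and Omar advance.
Runoff: Hiro is ranked above Omar on 19 ballots, Omar above Hiro on 20.

Omar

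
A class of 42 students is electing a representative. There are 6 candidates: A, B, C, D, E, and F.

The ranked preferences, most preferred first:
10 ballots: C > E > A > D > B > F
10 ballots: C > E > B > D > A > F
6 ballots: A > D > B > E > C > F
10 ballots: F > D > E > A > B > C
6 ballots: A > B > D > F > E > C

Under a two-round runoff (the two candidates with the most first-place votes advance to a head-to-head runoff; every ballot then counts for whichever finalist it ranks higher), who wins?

Round 1 first-place votes: A 12, B 0, C 20, D 0, E 0, F 10. C and A advance.
Runoff: C is ranked above A on 20 ballots, A above C on 22.

A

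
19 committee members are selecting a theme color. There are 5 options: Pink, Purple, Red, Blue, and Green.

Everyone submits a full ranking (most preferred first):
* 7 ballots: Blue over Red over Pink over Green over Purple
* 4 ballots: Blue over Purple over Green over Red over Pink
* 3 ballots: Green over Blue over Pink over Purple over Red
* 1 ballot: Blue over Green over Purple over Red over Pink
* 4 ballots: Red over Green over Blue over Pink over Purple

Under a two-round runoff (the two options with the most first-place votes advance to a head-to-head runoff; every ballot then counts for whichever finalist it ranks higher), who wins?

Round 1 first-place votes: Pink 0, Purple 0, Red 4, Blue 12, Green 3. Blue and Red advance.
Runoff: Blue is ranked above Red on 15 ballots, Red above Blue on 4.

Blue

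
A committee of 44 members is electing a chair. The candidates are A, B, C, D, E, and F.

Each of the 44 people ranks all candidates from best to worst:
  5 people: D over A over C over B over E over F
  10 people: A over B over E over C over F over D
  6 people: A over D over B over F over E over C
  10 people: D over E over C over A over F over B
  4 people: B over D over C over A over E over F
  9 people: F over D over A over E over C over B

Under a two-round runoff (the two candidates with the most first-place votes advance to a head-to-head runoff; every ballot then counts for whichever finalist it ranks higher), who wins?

Round 1 first-place votes: A 16, B 4, C 0, D 15, E 0, F 9. A and D advance.
Runoff: A is ranked above D on 16 ballots, D above A on 28.

D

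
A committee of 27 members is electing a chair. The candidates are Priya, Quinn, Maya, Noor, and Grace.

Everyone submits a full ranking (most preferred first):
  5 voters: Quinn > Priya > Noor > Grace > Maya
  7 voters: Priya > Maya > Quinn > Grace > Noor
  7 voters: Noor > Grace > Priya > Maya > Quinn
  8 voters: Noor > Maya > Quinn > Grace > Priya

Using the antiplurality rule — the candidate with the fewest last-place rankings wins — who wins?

Last-place votes: Priya 8, Quinn 7, Maya 5, Noor 7, Grace 0.

Grace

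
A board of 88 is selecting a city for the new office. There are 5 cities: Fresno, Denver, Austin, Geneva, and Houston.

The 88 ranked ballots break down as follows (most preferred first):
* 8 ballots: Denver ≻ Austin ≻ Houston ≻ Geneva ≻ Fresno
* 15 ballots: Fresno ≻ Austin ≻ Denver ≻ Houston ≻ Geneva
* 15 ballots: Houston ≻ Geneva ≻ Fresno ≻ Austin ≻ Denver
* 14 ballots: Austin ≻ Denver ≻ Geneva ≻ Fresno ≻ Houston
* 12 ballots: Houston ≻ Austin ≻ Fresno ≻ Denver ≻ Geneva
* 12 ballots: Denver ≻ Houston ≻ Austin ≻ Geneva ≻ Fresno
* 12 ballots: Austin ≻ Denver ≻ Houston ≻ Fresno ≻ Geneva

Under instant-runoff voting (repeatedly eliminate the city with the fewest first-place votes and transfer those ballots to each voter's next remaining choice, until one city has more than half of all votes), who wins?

Round 1: Fresno 15, Denver 20, Austin 26, Geneva 0, Houston 27. Geneva eliminated.
Round 2: Fresno 15, Denver 20, Austin 26, Houston 27. Fresno eliminated.
Round 3: Denver 20, Austin 41, Houston 27. Denver eliminated.
Round 4: Austin 49, Houston 39. Austin has a majority (≥45).

Austin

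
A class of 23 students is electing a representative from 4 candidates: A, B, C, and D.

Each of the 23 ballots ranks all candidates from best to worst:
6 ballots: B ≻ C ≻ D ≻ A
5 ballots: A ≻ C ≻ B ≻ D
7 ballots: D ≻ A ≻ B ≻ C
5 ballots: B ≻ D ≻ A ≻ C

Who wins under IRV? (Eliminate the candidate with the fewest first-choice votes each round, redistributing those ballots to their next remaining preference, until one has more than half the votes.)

B

Round 1: A 5, B 11, C 0, D 7. C eliminated.
Round 2: A 5, B 11, D 7. A eliminated.
Round 3: B 16, D 7. B has a majority (≥12).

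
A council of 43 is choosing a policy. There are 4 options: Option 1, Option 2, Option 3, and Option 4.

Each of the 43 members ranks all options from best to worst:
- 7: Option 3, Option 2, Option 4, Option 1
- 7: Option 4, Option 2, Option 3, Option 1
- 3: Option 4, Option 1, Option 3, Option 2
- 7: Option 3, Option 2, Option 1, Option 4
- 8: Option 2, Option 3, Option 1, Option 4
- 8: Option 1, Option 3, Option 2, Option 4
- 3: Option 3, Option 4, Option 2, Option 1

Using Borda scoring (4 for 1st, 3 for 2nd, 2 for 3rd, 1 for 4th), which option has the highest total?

Option 3

Option 1: 7×1 + 7×1 + 3×3 + 7×2 + 8×2 + 8×4 + 3×1 = 88
Option 2: 7×3 + 7×3 + 3×1 + 7×3 + 8×4 + 8×2 + 3×2 = 120
Option 3: 7×4 + 7×2 + 3×2 + 7×4 + 8×3 + 8×3 + 3×4 = 136
Option 4: 7×2 + 7×4 + 3×4 + 7×1 + 8×1 + 8×1 + 3×3 = 86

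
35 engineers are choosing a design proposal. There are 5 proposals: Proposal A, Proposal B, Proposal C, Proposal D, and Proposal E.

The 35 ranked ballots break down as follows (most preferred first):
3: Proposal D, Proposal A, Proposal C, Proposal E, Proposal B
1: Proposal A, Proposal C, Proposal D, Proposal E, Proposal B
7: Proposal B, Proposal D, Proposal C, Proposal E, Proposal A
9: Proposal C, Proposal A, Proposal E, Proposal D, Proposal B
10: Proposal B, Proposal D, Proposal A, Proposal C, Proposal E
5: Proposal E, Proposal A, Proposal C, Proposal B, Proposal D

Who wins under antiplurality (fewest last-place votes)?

Proposal C

Last-place votes: Proposal A 7, Proposal B 13, Proposal C 0, Proposal D 5, Proposal E 10.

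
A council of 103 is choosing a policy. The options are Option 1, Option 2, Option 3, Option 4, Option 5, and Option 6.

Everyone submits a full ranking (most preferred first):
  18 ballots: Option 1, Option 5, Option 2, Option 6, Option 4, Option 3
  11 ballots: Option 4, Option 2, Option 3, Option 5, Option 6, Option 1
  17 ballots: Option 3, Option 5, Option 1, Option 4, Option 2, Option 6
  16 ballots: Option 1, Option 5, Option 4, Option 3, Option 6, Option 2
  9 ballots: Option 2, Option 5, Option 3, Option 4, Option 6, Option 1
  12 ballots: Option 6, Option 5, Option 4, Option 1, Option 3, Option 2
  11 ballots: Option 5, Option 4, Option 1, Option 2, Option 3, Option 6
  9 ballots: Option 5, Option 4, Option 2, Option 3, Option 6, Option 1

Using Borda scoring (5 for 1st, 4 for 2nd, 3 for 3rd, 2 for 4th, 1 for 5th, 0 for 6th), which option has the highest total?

Option 5

Option 1: 18×5 + 11×0 + 17×3 + 16×5 + 9×0 + 12×2 + 11×3 + 9×0 = 278
Option 2: 18×3 + 11×4 + 17×1 + 16×0 + 9×5 + 12×0 + 11×2 + 9×3 = 209
Option 3: 18×0 + 11×3 + 17×5 + 16×2 + 9×3 + 12×1 + 11×1 + 9×2 = 218
Option 4: 18×1 + 11×5 + 17×2 + 16×3 + 9×2 + 12×3 + 11×4 + 9×4 = 289
Option 5: 18×4 + 11×2 + 17×4 + 16×4 + 9×4 + 12×4 + 11×5 + 9×5 = 410
Option 6: 18×2 + 11×1 + 17×0 + 16×1 + 9×1 + 12×5 + 11×0 + 9×1 = 141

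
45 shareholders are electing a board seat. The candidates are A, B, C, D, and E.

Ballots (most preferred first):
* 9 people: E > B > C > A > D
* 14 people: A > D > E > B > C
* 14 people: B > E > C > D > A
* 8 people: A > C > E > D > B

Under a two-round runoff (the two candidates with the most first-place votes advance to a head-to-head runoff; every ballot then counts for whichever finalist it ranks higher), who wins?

B

Round 1 first-place votes: A 22, B 14, C 0, D 0, E 9. A and B advance.
Runoff: A is ranked above B on 22 ballots, B above A on 23.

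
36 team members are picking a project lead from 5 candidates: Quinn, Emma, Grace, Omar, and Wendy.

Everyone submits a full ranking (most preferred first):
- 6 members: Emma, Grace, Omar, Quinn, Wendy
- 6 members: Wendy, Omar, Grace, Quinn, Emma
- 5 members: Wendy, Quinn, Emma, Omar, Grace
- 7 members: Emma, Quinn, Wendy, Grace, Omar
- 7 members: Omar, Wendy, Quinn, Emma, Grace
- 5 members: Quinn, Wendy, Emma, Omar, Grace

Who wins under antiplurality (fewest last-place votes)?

Quinn

Last-place votes: Quinn 0, Emma 6, Grace 17, Omar 7, Wendy 6.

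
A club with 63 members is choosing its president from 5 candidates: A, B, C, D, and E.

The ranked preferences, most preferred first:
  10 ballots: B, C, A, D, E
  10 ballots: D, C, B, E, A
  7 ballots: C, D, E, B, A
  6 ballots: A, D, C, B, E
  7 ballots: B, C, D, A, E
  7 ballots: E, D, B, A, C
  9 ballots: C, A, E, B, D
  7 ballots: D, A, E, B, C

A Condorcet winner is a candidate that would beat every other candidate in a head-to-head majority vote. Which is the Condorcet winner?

C vs A: 43–20
C vs B: 32–31
C vs D: 33–30
C vs E: 49–14
C beats every other candidate.

C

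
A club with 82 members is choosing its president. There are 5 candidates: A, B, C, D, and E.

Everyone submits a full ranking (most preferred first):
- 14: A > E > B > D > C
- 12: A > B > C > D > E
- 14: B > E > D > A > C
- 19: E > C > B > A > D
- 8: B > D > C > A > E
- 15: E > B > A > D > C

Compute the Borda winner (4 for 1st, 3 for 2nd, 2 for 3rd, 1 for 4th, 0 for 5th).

A: 14×4 + 12×4 + 14×1 + 19×1 + 8×1 + 15×2 = 175
B: 14×2 + 12×3 + 14×4 + 19×2 + 8×4 + 15×3 = 235
C: 14×0 + 12×2 + 14×0 + 19×3 + 8×2 + 15×0 = 97
D: 14×1 + 12×1 + 14×2 + 19×0 + 8×3 + 15×1 = 93
E: 14×3 + 12×0 + 14×3 + 19×4 + 8×0 + 15×4 = 220

B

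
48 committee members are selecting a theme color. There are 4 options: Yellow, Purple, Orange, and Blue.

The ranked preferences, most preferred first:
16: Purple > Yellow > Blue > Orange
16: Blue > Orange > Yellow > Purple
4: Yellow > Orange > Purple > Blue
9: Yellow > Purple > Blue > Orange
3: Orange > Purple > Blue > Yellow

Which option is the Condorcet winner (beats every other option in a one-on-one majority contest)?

Yellow

Yellow vs Purple: 29–19
Yellow vs Orange: 29–19
Yellow vs Blue: 29–19
Yellow beats every other option.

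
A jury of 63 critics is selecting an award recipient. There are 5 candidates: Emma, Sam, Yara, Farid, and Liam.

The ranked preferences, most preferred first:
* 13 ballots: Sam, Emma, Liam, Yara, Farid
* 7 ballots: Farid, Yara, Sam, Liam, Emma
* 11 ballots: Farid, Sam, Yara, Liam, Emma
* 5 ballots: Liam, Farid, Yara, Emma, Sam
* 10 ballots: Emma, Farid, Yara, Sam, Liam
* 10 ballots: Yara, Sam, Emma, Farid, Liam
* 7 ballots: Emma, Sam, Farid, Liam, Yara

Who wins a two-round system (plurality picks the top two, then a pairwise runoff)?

Round 1 first-place votes: Emma 17, Sam 13, Yara 10, Farid 18, Liam 5. Farid and Emma advance.
Runoff: Farid is ranked above Emma on 23 ballots, Emma above Farid on 40.

Emma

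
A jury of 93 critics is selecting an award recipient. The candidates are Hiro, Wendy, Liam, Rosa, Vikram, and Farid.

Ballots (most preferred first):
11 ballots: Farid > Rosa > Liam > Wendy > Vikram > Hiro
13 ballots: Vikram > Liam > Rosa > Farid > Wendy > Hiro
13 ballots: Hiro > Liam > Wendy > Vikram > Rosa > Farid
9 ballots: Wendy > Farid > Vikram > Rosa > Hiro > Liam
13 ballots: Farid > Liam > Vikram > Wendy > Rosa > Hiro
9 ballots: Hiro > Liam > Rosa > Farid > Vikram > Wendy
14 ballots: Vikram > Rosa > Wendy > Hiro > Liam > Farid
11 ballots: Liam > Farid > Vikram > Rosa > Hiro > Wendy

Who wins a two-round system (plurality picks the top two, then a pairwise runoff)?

Farid

Round 1 first-place votes: Hiro 22, Wendy 9, Liam 11, Rosa 0, Vikram 27, Farid 24. Vikram and Farid advance.
Runoff: Vikram is ranked above Farid on 40 ballots, Farid above Vikram on 53.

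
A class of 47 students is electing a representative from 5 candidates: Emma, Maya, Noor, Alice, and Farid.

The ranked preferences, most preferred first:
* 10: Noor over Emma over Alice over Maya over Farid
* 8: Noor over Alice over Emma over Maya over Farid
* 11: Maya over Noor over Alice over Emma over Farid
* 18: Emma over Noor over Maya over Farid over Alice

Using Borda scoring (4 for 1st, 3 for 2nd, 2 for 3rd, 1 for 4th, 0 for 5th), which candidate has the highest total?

Emma: 10×3 + 8×2 + 11×1 + 18×4 = 129
Maya: 10×1 + 8×1 + 11×4 + 18×2 = 98
Noor: 10×4 + 8×4 + 11×3 + 18×3 = 159
Alice: 10×2 + 8×3 + 11×2 + 18×0 = 66
Farid: 10×0 + 8×0 + 11×0 + 18×1 = 18

Noor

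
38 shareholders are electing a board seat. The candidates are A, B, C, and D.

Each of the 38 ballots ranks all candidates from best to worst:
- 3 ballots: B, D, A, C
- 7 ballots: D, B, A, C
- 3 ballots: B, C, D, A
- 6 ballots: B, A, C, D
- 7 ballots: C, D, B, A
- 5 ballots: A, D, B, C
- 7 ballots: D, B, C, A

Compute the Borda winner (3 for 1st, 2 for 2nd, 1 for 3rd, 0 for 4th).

B

A: 3×1 + 7×1 + 3×0 + 6×2 + 7×0 + 5×3 + 7×0 = 37
B: 3×3 + 7×2 + 3×3 + 6×3 + 7×1 + 5×1 + 7×2 = 76
C: 3×0 + 7×0 + 3×2 + 6×1 + 7×3 + 5×0 + 7×1 = 40
D: 3×2 + 7×3 + 3×1 + 6×0 + 7×2 + 5×2 + 7×3 = 75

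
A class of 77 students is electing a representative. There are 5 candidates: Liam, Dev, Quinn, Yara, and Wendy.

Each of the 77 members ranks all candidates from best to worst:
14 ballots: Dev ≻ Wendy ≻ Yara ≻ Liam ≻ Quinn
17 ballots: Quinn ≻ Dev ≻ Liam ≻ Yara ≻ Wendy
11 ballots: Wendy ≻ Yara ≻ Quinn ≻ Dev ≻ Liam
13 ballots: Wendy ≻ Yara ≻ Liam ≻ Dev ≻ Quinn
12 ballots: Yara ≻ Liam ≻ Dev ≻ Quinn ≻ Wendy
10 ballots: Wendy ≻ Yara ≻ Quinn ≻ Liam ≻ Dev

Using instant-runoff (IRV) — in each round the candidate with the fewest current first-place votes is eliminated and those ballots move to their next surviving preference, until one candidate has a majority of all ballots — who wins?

Round 1: Liam 0, Dev 14, Quinn 17, Yara 12, Wendy 34. Liam eliminated.
Round 2: Dev 14, Quinn 17, Yara 12, Wendy 34. Yara eliminated.
Round 3: Dev 26, Quinn 17, Wendy 34. Quinn eliminated.
Round 4: Dev 43, Wendy 34. Dev has a majority (≥39).

Dev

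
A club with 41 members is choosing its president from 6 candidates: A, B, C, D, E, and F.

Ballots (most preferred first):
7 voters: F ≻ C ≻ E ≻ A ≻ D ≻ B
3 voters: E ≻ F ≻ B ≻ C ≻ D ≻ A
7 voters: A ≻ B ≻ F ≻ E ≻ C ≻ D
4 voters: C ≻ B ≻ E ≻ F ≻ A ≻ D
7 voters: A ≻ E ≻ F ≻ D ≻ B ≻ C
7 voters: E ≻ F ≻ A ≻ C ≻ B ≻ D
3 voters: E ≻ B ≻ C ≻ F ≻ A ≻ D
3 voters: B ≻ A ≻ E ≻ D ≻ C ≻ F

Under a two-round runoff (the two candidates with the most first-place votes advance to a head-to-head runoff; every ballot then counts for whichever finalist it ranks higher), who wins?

E

Round 1 first-place votes: A 14, B 3, C 4, D 0, E 13, F 7. A and E advance.
Runoff: A is ranked above E on 17 ballots, E above A on 24.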